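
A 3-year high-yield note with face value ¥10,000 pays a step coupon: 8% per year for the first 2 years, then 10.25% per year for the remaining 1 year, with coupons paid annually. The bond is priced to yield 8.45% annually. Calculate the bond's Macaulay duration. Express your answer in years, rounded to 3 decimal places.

2.786 years

Periodic yield y = 0.0845. Discount each cash flow and weight by its year:
  t   CF        PV=CF/(1+0.0845)^t    t·PV
  1       800.00       737.6671       737.6671
  2       800.00       680.1910     1,360.3820
  3    11,025.00     8,643.5058    25,930.5175
  Σ                 10,061.3639    28,028.5666
Price P = Σ PV = 10,061.3639.
Macaulay duration = Σ(t·PV) / P = 28,028.5666 / 10,061.3639 = 2.78576 years.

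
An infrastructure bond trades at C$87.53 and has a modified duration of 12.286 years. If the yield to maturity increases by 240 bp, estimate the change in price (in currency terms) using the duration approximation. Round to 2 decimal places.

-C$25.81

Duration approximation: ΔP/P ≈ -D_mod · Δy = -12.286 × (+0.024) = -0.294864.
ΔP ≈ 87.53 × (-0.294864) = -25.80944592.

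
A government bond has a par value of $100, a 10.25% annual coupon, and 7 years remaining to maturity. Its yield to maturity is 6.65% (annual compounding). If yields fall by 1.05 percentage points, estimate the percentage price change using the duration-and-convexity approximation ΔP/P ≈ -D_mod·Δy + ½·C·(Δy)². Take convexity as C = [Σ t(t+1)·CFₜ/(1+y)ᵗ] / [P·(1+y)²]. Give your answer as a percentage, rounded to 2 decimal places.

With y = 0.0665:
  t   CF        PV=CF/(1+0.0665)^t    t·PV        t(t+1)·PV
  1        10.25         9.6109         9.6109          19.2218
  2        10.25         9.0116        18.0232          54.0696
  3        10.25         8.4497        25.3491         101.3964
  4        10.25         7.9228        31.6913         158.4566
  5        10.25         7.4288        37.1441         222.8645
  6        10.25         6.9656        41.7936         292.5553
  7       110.25        70.2510       491.7571       3,934.0566
  Σ                    119.6404       655.3693       4,782.6208
P = 119.6404; D_Mac = 5.47782 yrs; D_mod = 5.13626 yrs; C = 35.14522.
Duration effect: -5.13626 × (-0.0105) = +0.053931
Convexity effect: 0.5 × 35.14522 × (-0.0105)² = +0.0019374
ΔP/P ≈ +0.053931 + 0.0019374 = +0.055868 = +5.5868%.

+5.59%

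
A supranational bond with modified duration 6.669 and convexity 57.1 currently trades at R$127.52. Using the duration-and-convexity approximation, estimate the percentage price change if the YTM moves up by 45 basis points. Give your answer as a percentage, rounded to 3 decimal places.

Duration effect: -D_mod·Δy = -6.669 × (+0.0045) = -0.0300105
Convexity effect: ½·C·(Δy)² = 0.5 × 57.1 × (0.0045)² = +0.0005781375
ΔP/P ≈ -0.0300105 + 0.0005781375 = -0.0294323625
= -2.94323625%.

-2.943%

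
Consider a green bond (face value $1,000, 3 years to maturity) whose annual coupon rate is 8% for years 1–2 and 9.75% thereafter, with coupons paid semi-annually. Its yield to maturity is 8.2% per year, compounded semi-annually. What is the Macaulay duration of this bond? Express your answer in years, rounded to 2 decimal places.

2.73 years

Periodic yield y = 0.041. Discount each cash flow and weight by its period:
  t   CF        PV=CF/(1+0.041)^t    t·PV
  1        40.00        38.4246        38.4246
  2        40.00        36.9112        73.8225
  3        40.00        35.4575       106.3724
  4        40.00        34.0610       136.2439
  5        48.75        39.8769       199.3843
  6     1,048.75       824.0766     4,944.4598
  Σ                  1,008.8078     5,498.7075
Price P = Σ PV = 1,008.8078.
Macaulay duration = Σ(t·PV) / P = 5,498.7075 / 1,008.8078 = 5.45070 half-year periods.
In years: 5.45070 / 2 = 2.72535 years.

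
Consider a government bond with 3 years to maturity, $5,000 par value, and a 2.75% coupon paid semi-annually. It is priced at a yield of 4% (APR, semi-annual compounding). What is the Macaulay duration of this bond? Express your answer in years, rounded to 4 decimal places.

2.8979 years

Periodic yield y = 0.02. Discount each cash flow and weight by its period:
  t   CF        PV=CF/(1+0.02)^t    t·PV
  1        68.75        67.4020        67.4020
  2        68.75        66.0804       132.1607
  3        68.75        64.7847       194.3540
  4        68.75        63.5144       254.0575
  5        68.75        62.2690       311.3450
  6     5,068.75     4,500.9049    27,005.4297
  Σ                  4,824.9553    27,964.7488
Price P = Σ PV = 4,824.9553.
Macaulay duration = Σ(t·PV) / P = 27,964.7488 / 4,824.9553 = 5.79586 half-year periods.
In years: 5.79586 / 2 = 2.89793 years.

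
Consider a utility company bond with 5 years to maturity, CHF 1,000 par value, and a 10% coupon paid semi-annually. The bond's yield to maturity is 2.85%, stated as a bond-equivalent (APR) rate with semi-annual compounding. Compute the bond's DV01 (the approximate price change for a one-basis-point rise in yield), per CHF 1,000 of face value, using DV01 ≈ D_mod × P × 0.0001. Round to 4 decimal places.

Periodic yield y = 0.01425.
  t   CF        PV=CF/(1+0.01425)^t    t·PV
  1        50.00        49.2975        49.2975
  2        50.00        48.6049        97.2098
  3        50.00        47.9220       143.7660
  4        50.00        47.2487       188.9948
  5        50.00        46.5849       232.9244
  6        50.00        45.9304       275.5822
  7        50.00        45.2851       316.9954
  8        50.00        44.6488       357.1905
  9        50.00        44.0215       396.1935
  10    1,050.00       911.4632     9,114.6319
  Σ                  1,331.0069    11,172.7860
P = 1,331.0069; D_Mac = 8.39424 half-year periods = 4.19712 yrs; D_mod = 4.13815 yrs.
DV01 ≈ 4.13815 × 1,331.0069 × 0.0001 = 0.550791.

CHF 0.5508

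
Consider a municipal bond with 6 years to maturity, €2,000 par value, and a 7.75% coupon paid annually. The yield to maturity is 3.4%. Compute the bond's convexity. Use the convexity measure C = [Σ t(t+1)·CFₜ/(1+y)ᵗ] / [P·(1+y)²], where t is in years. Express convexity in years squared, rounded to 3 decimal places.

31.703

With y = 0.034:
  t   CF        PV=CF/(1+0.034)^t    t·PV        t(t+1)·PV
  1       155.00       149.9033       149.9033         299.8066
  2       155.00       144.9742       289.9483         869.8450
  3       155.00       140.2071       420.6214       1,682.4855
  4       155.00       135.5968       542.3873       2,711.9366
  5       155.00       131.1381       655.6907       3,934.1441
  6     2,155.00     1,763.2912    10,579.7472      74,058.2307
  Σ                  2,465.1108    12,638.2982      83,556.4485
P = 2,465.1108.
Convexity = Σ t(t+1)·PV / [P·(1+y)²] = 83,556.4485 / (2,465.1108 × 1.069156) = 31.70315.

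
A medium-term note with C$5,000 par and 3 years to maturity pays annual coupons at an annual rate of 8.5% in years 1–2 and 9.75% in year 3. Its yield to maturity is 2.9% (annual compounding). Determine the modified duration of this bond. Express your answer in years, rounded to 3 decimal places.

2.712 years

Periodic yield y = 0.029. First find Macaulay duration:
  t   CF        PV=CF/(1+0.029)^t    t·PV
  1       425.00       413.0224       413.0224
  2       425.00       401.3823       802.7645
  3     5,487.50     5,036.4950    15,109.4851
  Σ                  5,850.8996    16,325.2719
P = 5,850.8996; Macaulay duration = 16,325.2719 / 5,850.8996 = 2.79022 years.
Modified duration = D_Mac / (1 + y) = 2.79022 / 1.029 = 2.71158 years.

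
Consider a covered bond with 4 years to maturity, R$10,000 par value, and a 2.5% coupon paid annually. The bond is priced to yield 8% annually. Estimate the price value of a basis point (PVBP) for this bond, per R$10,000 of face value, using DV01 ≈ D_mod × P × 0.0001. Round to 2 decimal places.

R$2.91

Periodic yield y = 0.08.
  t   CF        PV=CF/(1+0.08)^t    t·PV
  1       250.00       231.4815       231.4815
  2       250.00       214.3347       428.6694
  3       250.00       198.4581       595.3742
  4    10,250.00     7,534.0560    30,136.2240
  Σ                  8,178.3302    31,391.7490
P = 8,178.3302; D_Mac = 3.83841 yrs; D_mod = 3.55408 yrs.
DV01 ≈ 3.55408 × 8,178.3302 × 0.0001 = 2.906643.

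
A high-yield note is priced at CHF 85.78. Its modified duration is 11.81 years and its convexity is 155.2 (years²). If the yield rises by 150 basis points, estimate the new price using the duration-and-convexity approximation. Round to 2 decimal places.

CHF 72.08

Duration effect: -D_mod·Δy = -11.81 × (+0.015) = -0.177150
Convexity effect: ½·C·(Δy)² = 0.5 × 155.2 × (0.015)² = +0.0174600
ΔP/P ≈ -0.177150 + 0.0174600 = -0.159690
New price ≈ 85.78 × (1 - 0.159690) = 72.0817918.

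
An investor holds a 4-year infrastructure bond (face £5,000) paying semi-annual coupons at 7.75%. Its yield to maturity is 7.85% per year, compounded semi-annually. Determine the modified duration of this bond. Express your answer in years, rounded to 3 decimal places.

Periodic yield y = 0.03925. First find Macaulay duration:
  t   CF        PV=CF/(1+0.03925)^t    t·PV
  1       193.75       186.4325       186.4325
  2       193.75       179.3914       358.7828
  3       193.75       172.6162       517.8487
  4       193.75       166.0969       664.3877
  5       193.75       159.8238       799.1192
  6       193.75       153.7877       922.7260
  7       193.75       147.9795     1,035.8563
  8     5,193.75     3,816.9878    30,535.9027
  Σ                  4,983.1159    35,021.0559
P = 4,983.1159; Macaulay duration = 35,021.0559 / 4,983.1159 = 7.02794 half-year periods = 3.51397 years.
Modified duration = D_Mac / (1 + y) = 3.51397 / 1.03925 = 3.38126 years.

3.381 years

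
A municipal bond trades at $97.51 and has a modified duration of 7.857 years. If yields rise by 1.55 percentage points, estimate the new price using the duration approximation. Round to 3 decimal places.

Duration approximation: ΔP/P ≈ -D_mod · Δy = -7.857 × (+0.0155) = -0.1217835.
New price ≈ 97.51 × (1 - 0.1217835) = 85.634890915.

$85.635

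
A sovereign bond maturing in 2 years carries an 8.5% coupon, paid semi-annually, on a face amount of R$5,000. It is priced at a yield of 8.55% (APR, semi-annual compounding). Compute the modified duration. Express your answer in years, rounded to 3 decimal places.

Periodic yield y = 0.04275. First find Macaulay duration:
  t   CF        PV=CF/(1+0.04275)^t    t·PV
  1       212.50       203.7881       203.7881
  2       212.50       195.4333       390.8666
  3       212.50       187.4210       562.2631
  4     5,212.50     4,408.8495    17,635.3980
  Σ                  4,995.4919    18,792.3157
P = 4,995.4919; Macaulay duration = 18,792.3157 / 4,995.4919 = 3.76185 half-year periods = 1.88093 years.
Modified duration = D_Mac / (1 + y) = 1.88093 / 1.04275 = 1.80381 years.

1.804 years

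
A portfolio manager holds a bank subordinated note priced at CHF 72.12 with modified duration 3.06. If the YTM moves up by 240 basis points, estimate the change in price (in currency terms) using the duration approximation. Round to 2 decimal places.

-CHF 5.30

Duration approximation: ΔP/P ≈ -D_mod · Δy = -3.06 × (+0.024) = -0.073440.
ΔP ≈ 72.12 × (-0.073440) = -5.2964928.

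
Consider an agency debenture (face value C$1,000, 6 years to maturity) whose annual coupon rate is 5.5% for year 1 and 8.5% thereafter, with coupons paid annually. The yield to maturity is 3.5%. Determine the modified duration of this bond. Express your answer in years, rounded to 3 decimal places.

Periodic yield y = 0.035. First find Macaulay duration:
  t   CF        PV=CF/(1+0.035)^t    t·PV
  1        55.00        53.1401        53.1401
  2        85.00        79.3484       158.6968
  3        85.00        76.6651       229.9954
  4        85.00        74.0726       296.2904
  5        85.00        71.5677       357.8386
  6     1,085.00       882.6482     5,295.8892
  Σ                  1,237.4421     6,391.8505
P = 1,237.4421; Macaulay duration = 6,391.8505 / 1,237.4421 = 5.16537 years.
Modified duration = D_Mac / (1 + y) = 5.16537 / 1.035 = 4.99070 years.

4.991 years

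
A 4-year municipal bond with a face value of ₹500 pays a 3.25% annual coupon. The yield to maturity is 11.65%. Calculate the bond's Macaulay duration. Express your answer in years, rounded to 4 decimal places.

Periodic yield y = 0.1165. Discount each cash flow and weight by its year:
  t   CF        PV=CF/(1+0.1165)^t    t·PV
  1        16.25        14.5544        14.5544
  2        16.25        13.0357        26.0715
  3        16.25        11.6755        35.0266
  4       516.25       332.2195     1,328.8781
  Σ                    371.4852     1,404.5306
Price P = Σ PV = 371.4852.
Macaulay duration = Σ(t·PV) / P = 1,404.5306 / 371.4852 = 3.78085 years.

3.7809 years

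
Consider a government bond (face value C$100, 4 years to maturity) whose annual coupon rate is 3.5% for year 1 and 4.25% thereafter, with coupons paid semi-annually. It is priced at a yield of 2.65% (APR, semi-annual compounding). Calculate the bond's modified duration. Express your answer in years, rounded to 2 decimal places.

Periodic yield y = 0.01325. First find Macaulay duration:
  t   CF        PV=CF/(1+0.01325)^t    t·PV
  1        1.750         1.7271         1.7271
  2        1.750         1.7045         3.4091
  3        2.125         2.0427         6.1282
  4        2.125         2.0160         8.0640
  5        2.125         1.9896         9.9482
  6        2.125         1.9636        11.7818
  7        2.125         1.9380        13.5657
  8      102.125        91.9177       735.3416
  Σ                    105.2993       789.9657
P = 105.2993; Macaulay duration = 789.9657 / 105.2993 = 7.50210 half-year periods = 3.75105 years.
Modified duration = D_Mac / (1 + y) = 3.75105 / 1.01325 = 3.70200 years.

3.70 years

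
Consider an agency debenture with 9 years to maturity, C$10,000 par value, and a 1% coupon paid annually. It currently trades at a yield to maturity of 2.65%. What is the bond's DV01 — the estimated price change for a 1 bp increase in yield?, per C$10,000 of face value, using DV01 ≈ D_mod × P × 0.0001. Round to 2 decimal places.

C$7.30

Periodic yield y = 0.0265.
  t   CF        PV=CF/(1+0.0265)^t    t·PV
  1       100.00        97.4184        97.4184
  2       100.00        94.9035       189.8069
  3       100.00        92.4535       277.3604
  4       100.00        90.0667       360.2667
  5       100.00        87.7415       438.7077
  6       100.00        85.4764       512.8585
  7       100.00        83.2698       582.8883
  8       100.00        81.1201       648.9606
  9    10,100.00     7,981.6153    71,834.5375
  Σ                  8,694.0651    74,942.8051
P = 8,694.0651; D_Mac = 8.62000 yrs; D_mod = 8.39746 yrs.
DV01 ≈ 8.39746 × 8,694.0651 × 0.0001 = 7.300809.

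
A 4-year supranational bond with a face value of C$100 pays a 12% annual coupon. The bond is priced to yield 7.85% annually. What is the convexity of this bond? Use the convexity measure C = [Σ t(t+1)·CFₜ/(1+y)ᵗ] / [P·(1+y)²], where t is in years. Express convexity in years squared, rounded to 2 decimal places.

With y = 0.0785:
  t   CF        PV=CF/(1+0.0785)^t    t·PV        t(t+1)·PV
  1        12.00        11.1266        11.1266          22.2531
  2        12.00        10.3167        20.6334          61.9002
  3        12.00         9.5658        28.6974         114.7895
  4       112.00        82.7823       331.1292       1,655.6458
  Σ                    113.7913       391.5865       1,854.5886
P = 113.7913.
Convexity = Σ t(t+1)·PV / [P·(1+y)²] = 1,854.5886 / (113.7913 × 1.163162) = 14.01193.

14.01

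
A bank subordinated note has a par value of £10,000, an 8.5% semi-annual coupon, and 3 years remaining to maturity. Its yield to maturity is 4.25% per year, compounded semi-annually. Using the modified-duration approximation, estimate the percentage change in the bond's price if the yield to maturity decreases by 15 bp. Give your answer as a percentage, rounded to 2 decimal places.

Periodic yield y = 0.02125. Modified duration first:
  t   CF        PV=CF/(1+0.02125)^t    t·PV
  1       425.00       416.1567       416.1567
  2       425.00       407.4974       814.9947
  3       425.00       399.0182     1,197.0546
  4       425.00       390.7155     1,562.8620
  5       425.00       382.5856     1,912.9278
  6    10,425.00     9,189.3257    55,135.9544
  Σ                 11,185.2991    61,039.9503
P = 11,185.2991; D_Mac = 5.45716 half-year periods = 2.72858 yrs; D_mod = 2.72858/(1+0.02125) = 2.67180 yrs.
ΔP/P ≈ -D_mod · Δy = -2.67180 × (-0.0015) = +0.004008 = +0.4008%.

+0.40%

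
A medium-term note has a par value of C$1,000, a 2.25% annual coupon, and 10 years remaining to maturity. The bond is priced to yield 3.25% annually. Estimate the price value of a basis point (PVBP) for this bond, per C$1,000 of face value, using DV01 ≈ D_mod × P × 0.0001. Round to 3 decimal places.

C$0.800

Periodic yield y = 0.0325.
  t   CF        PV=CF/(1+0.0325)^t    t·PV
  1        22.50        21.7918        21.7918
  2        22.50        21.1058        42.2117
  3        22.50        20.4415        61.3244
  4        22.50        19.7980        79.1922
  5        22.50        19.1749        95.8743
  6        22.50        18.5713       111.4278
  7        22.50        17.9867       125.9071
  8        22.50        17.4206       139.3645
  9        22.50        16.8722       151.8499
  10    1,022.50       742.6133     7,426.1328
  Σ                    915.7760     8,255.0764
P = 915.7760; D_Mac = 9.01430 yrs; D_mod = 8.73055 yrs.
DV01 ≈ 8.73055 × 915.7760 × 0.0001 = 0.799523.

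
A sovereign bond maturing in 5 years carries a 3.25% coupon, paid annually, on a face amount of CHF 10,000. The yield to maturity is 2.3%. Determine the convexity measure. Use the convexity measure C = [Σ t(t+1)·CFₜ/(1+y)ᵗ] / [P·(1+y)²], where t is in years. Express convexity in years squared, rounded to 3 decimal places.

26.399

With y = 0.023:
  t   CF        PV=CF/(1+0.023)^t    t·PV        t(t+1)·PV
  1       325.00       317.6931       317.6931         635.3861
  2       325.00       310.5504       621.1008       1,863.3024
  3       325.00       303.5683       910.7050       3,642.8199
  4       325.00       296.7432     1,186.9729       5,934.8647
  5    10,325.00     9,215.3512    46,076.7561     276,460.5365
  Σ                 10,443.9062    49,113.2279     288,536.9097
P = 10,443.9062.
Convexity = Σ t(t+1)·PV / [P·(1+y)²] = 288,536.9097 / (10,443.9062 × 1.046529) = 26.39898.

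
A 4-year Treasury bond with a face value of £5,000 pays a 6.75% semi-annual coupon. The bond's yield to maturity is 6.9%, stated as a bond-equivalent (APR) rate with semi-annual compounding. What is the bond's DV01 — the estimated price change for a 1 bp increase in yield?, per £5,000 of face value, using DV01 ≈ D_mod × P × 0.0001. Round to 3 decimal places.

Periodic yield y = 0.0345.
  t   CF        PV=CF/(1+0.0345)^t    t·PV
  1       168.75       163.1223       163.1223
  2       168.75       157.6822       315.3645
  3       168.75       152.4236       457.2709
  4       168.75       147.3404       589.3615
  5       168.75       142.4267       712.1333
  6       168.75       137.6768       826.0609
  7       168.75       133.0854       931.5976
  8     5,168.75     3,940.4114    31,523.2912
  Σ                  4,974.1688    35,518.2022
P = 4,974.1688; D_Mac = 7.14053 half-year periods = 3.57027 yrs; D_mod = 3.45120 yrs.
DV01 ≈ 3.45120 × 4,974.1688 × 0.0001 = 1.716684.

£1.717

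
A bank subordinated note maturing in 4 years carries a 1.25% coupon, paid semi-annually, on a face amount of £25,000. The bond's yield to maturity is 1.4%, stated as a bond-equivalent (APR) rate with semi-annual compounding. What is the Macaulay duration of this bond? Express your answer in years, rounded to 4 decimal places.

3.9138 years

Periodic yield y = 0.007. Discount each cash flow and weight by its period:
  t   CF        PV=CF/(1+0.007)^t    t·PV
  1       156.25       155.1639       155.1639
  2       156.25       154.0853       308.1705
  3       156.25       153.0142       459.0425
  4       156.25       151.9505       607.8020
  5       156.25       150.8942       754.4712
  6       156.25       149.8453       899.0720
  7       156.25       148.8037     1,041.6259
  8    25,156.25    23,790.8598   190,326.8784
  Σ                 24,854.6168   194,552.2263
Price P = Σ PV = 24,854.6168.
Macaulay duration = Σ(t·PV) / P = 194,552.2263 / 24,854.6168 = 7.82761 half-year periods.
In years: 7.82761 / 2 = 3.91380 years.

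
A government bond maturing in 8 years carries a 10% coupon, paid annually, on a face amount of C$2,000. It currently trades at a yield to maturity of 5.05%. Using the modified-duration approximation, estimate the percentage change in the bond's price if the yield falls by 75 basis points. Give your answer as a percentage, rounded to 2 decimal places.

+4.40%

Periodic yield y = 0.0505. Modified duration first:
  t   CF        PV=CF/(1+0.0505)^t    t·PV
  1       200.00       190.3855       190.3855
  2       200.00       181.2333       362.4665
  3       200.00       172.5209       517.5628
  4       200.00       164.2275       656.9098
  5       200.00       156.3327       781.6633
  6       200.00       148.8174       892.9043
  7       200.00       141.6634       991.6437
  8     2,200.00     1,483.3862    11,867.0894
  Σ                  2,638.5668    16,260.6253
P = 2,638.5668; D_Mac = 6.16267 yrs; D_mod = 6.16267/(1+0.0505) = 5.86642 yrs.
ΔP/P ≈ -D_mod · Δy = -5.86642 × (-0.0075) = +0.043998 = +4.3998%.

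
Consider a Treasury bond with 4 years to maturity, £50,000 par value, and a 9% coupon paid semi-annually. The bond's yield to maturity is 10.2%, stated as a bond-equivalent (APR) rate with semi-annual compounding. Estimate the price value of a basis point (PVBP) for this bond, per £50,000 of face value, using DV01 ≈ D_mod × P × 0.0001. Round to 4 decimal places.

£15.7034

Periodic yield y = 0.051.
  t   CF        PV=CF/(1+0.051)^t    t·PV
  1     2,250.00     2,140.8183     2,140.8183
  2     2,250.00     2,036.9346     4,073.8692
  3     2,250.00     1,938.0919     5,814.2757
  4     2,250.00     1,844.0456     7,376.1824
  5     2,250.00     1,754.5629     8,772.8144
  6     2,250.00     1,669.4223    10,016.5341
  7     2,250.00     1,588.4133    11,118.8929
  8    52,250.00    35,096.5613   280,772.4900
  Σ                 48,068.8501   330,085.8770
P = 48,068.8501; D_Mac = 6.86694 half-year periods = 3.43347 yrs; D_mod = 3.26686 yrs.
DV01 ≈ 3.26686 × 48,068.8501 × 0.0001 = 15.703419.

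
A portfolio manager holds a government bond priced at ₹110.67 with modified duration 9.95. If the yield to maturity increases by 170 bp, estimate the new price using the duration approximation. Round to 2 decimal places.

Duration approximation: ΔP/P ≈ -D_mod · Δy = -9.95 × (+0.017) = -0.169150.
New price ≈ 110.67 × (1 - 0.169150) = 91.9501695.

₹91.95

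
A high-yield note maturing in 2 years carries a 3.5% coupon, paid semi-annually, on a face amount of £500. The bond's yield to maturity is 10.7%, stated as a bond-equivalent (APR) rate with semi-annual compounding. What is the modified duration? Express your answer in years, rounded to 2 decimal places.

Periodic yield y = 0.0535. First find Macaulay duration:
  t   CF        PV=CF/(1+0.0535)^t    t·PV
  1         8.75         8.3056         8.3056
  2         8.75         7.8839        15.7677
  3         8.75         7.4835        22.4505
  4       508.75       413.0154     1,652.0617
  Σ                    436.6884     1,698.5855
P = 436.6884; Macaulay duration = 1,698.5855 / 436.6884 = 3.88970 half-year periods = 1.94485 years.
Modified duration = D_Mac / (1 + y) = 1.94485 / 1.0535 = 1.84608 years.

1.85 years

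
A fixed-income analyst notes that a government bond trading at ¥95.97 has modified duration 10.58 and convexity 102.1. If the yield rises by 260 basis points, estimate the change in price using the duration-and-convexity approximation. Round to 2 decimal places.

Duration effect: -D_mod·Δy = -10.58 × (+0.026) = -0.275080
Convexity effect: ½·C·(Δy)² = 0.5 × 102.1 × (0.026)² = +0.0345098
ΔP/P ≈ -0.275080 + 0.0345098 = -0.2405702
ΔP ≈ 95.97 × (-0.2405702) = -23.087522094.

-¥23.09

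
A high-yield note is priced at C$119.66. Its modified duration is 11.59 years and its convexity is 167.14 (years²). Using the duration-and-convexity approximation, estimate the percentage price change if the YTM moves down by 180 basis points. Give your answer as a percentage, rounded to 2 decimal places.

Duration effect: -D_mod·Δy = -11.59 × (-0.018) = +0.208620
Convexity effect: ½·C·(Δy)² = 0.5 × 167.14 × (-0.018)² = +0.02707668
ΔP/P ≈ +0.208620 + 0.02707668 = +0.23569668
= +23.569668%.

+23.57%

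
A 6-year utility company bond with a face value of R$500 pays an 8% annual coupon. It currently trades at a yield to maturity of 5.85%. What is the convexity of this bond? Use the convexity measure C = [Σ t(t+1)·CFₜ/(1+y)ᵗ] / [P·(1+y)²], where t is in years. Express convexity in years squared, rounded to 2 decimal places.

With y = 0.0585:
  t   CF        PV=CF/(1+0.0585)^t    t·PV        t(t+1)·PV
  1        40.00        37.7893        37.7893          75.5786
  2        40.00        35.7008        71.4017         214.2050
  3        40.00        33.7278       101.1833         404.7330
  4        40.00        31.8637       127.4549         637.2745
  5        40.00        30.1027       150.5136         903.0815
  6       540.00       383.9269     2,303.5616      16,124.9314
  Σ                    553.1113     2,791.9043      18,359.8040
P = 553.1113.
Convexity = Σ t(t+1)·PV / [P·(1+y)²] = 18,359.8040 / (553.1113 × 1.120422) = 29.62605.

29.63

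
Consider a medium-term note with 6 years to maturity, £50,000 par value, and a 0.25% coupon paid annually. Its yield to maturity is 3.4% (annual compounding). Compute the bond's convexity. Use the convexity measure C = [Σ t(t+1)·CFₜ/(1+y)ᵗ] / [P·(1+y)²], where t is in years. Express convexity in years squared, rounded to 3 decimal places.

With y = 0.034:
  t   CF        PV=CF/(1+0.034)^t    t·PV        t(t+1)·PV
  1       125.00       120.8897       120.8897         241.7795
  2       125.00       116.9147       233.8293         701.4879
  3       125.00       113.0703       339.2108       1,356.8431
  4       125.00       109.3523       437.4091       2,187.0457
  5       125.00       105.7566       528.7828       3,172.6968
  6    50,125.00    41,013.9080   246,083.4481   1,722,584.1367
  Σ                 41,579.8915   247,743.5699   1,730,243.9898
P = 41,579.8915.
Convexity = Σ t(t+1)·PV / [P·(1+y)²] = 1,730,243.9898 / (41,579.8915 × 1.069156) = 38.92090.

38.921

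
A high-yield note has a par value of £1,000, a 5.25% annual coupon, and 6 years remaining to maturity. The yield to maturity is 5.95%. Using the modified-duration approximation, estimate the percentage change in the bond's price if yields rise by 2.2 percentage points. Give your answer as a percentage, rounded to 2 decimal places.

Periodic yield y = 0.0595. Modified duration first:
  t   CF        PV=CF/(1+0.0595)^t    t·PV
  1        52.50        49.5517        49.5517
  2        52.50        46.7689        93.5378
  3        52.50        44.1424       132.4273
  4        52.50        41.6635       166.6539
  5        52.50        39.3237       196.6186
  6     1,052.50       744.0744     4,464.4461
  Σ                    965.5246     5,103.2355
P = 965.5246; D_Mac = 5.28545 yrs; D_mod = 5.28545/(1+0.0595) = 4.98863 yrs.
ΔP/P ≈ -D_mod · Δy = -4.98863 × (+0.022) = -0.109750 = -10.9750%.

-10.97%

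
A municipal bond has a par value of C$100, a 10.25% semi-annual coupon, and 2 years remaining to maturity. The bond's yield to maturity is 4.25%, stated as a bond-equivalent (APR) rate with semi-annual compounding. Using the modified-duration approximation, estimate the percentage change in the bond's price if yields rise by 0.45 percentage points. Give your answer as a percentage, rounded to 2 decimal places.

-0.82%

Periodic yield y = 0.02125. Modified duration first:
  t   CF        PV=CF/(1+0.02125)^t    t·PV
  1        5.125         5.0184         5.0184
  2        5.125         4.9139         9.8279
  3        5.125         4.8117        14.4351
  4      105.125        96.6446       386.5785
  Σ                    111.3886       415.8598
P = 111.3886; D_Mac = 3.73341 half-year periods = 1.86671 yrs; D_mod = 1.86671/(1+0.02125) = 1.82786 yrs.
ΔP/P ≈ -D_mod · Δy = -1.82786 × (+0.0045) = -0.008225 = -0.8225%.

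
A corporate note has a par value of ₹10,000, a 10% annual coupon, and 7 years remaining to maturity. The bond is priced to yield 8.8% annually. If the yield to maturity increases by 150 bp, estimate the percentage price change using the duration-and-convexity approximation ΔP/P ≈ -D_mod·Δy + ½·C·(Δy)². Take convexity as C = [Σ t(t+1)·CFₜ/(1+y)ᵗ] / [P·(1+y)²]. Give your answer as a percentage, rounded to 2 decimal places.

-7.08%

With y = 0.088:
  t   CF        PV=CF/(1+0.088)^t    t·PV        t(t+1)·PV
  1     1,000.00       919.1176       919.1176       1,838.2353
  2     1,000.00       844.7772     1,689.5545       5,068.6635
  3     1,000.00       776.4497     2,329.3490       9,317.3961
  4     1,000.00       713.6486     2,854.5944      14,272.9720
  5     1,000.00       655.9270     3,279.6351      19,677.8107
  6     1,000.00       602.8741     3,617.2446      25,320.7123
  7    11,000.00     6,095.2345    42,666.6414     341,333.1311
  Σ                 10,608.0288    57,356.1367     416,828.9210
P = 10,608.0288; D_Mac = 5.40686 yrs; D_mod = 4.96954 yrs; C = 33.19444.
Duration effect: -4.96954 × (+0.015) = -0.074543
Convexity effect: 0.5 × 33.19444 × (0.015)² = +0.0037344
ΔP/P ≈ -0.074543 + 0.0037344 = -0.070809 = -7.0809%.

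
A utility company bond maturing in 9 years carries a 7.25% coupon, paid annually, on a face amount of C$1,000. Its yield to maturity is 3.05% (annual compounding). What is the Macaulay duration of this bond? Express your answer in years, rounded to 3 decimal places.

7.216 years

Periodic yield y = 0.0305. Discount each cash flow and weight by its year:
  t   CF        PV=CF/(1+0.0305)^t    t·PV
  1        72.50        70.3542        70.3542
  2        72.50        68.2719       136.5438
  3        72.50        66.2512       198.7537
  4        72.50        64.2904       257.1615
  5        72.50        62.3876       311.9378
  6        72.50        60.5411       363.2464
  7        72.50        58.7492       411.2445
  8        72.50        57.0104       456.0831
  9     1,072.50       818.3995     7,365.5952
  Σ                  1,326.2554     9,570.9202
Price P = Σ PV = 1,326.2554.
Macaulay duration = Σ(t·PV) / P = 9,570.9202 / 1,326.2554 = 7.21650 years.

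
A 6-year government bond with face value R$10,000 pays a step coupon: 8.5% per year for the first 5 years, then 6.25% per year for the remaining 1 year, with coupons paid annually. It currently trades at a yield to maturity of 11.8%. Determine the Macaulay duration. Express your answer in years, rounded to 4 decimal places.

Periodic yield y = 0.118. Discount each cash flow and weight by its year:
  t   CF        PV=CF/(1+0.118)^t    t·PV
  1       850.00       760.2862       760.2862
  2       850.00       680.0413     1,360.0827
  3       850.00       608.2660     1,824.7979
  4       850.00       544.0662     2,176.2646
  5       850.00       486.6424     2,433.2118
  6    10,625.00     5,440.9924    32,645.9543
  Σ                  8,520.2944    41,200.5975
Price P = Σ PV = 8,520.2944.
Macaulay duration = Σ(t·PV) / P = 41,200.5975 / 8,520.2944 = 4.83558 years.

4.8356 years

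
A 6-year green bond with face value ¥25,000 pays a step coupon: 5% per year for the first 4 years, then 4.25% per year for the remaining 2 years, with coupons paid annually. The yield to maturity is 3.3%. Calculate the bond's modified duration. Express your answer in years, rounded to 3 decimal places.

5.190 years

Periodic yield y = 0.033. First find Macaulay duration:
  t   CF        PV=CF/(1+0.033)^t    t·PV
  1     1,250.00     1,210.0678     1,210.0678
  2     1,250.00     1,171.4112     2,342.8224
  3     1,250.00     1,133.9895     3,401.9686
  4     1,250.00     1,097.7633     4,391.0534
  5     1,062.50       903.2903     4,516.4513
  6    26,062.50    21,449.3504   128,696.1022
  Σ                 26,965.8725   144,558.4657
P = 26,965.8725; Macaulay duration = 144,558.4657 / 26,965.8725 = 5.36079 years.
Modified duration = D_Mac / (1 + y) = 5.36079 / 1.033 = 5.18954 years.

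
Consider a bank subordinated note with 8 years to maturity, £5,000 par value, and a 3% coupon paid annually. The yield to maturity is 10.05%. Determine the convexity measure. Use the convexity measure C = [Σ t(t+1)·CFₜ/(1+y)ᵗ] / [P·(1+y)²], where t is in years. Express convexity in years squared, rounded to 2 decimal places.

49.55

With y = 0.1005:
  t   CF        PV=CF/(1+0.1005)^t    t·PV        t(t+1)·PV
  1       150.00       136.3017       136.3017         272.6034
  2       150.00       123.8543       247.7086         743.1259
  3       150.00       112.5437       337.6310       1,350.5242
  4       150.00       102.2660       409.0638       2,045.3191
  5       150.00        92.9268       464.6340       2,787.8043
  6       150.00        84.4405       506.6432       3,546.5025
  7       150.00        76.7292       537.1047       4,296.8378
  8     5,150.00     2,393.7944    19,150.3555     172,353.1997
  Σ                  3,122.8567    21,789.4427     187,395.9168
P = 3,122.8567.
Convexity = Σ t(t+1)·PV / [P·(1+y)²] = 187,395.9168 / (3,122.8567 × 1.211100) = 49.54821.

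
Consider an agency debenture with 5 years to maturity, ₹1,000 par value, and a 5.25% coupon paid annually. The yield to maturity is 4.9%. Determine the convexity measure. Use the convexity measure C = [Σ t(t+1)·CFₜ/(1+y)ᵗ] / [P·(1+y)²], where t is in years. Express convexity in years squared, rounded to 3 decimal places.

23.862

With y = 0.049:
  t   CF        PV=CF/(1+0.049)^t    t·PV        t(t+1)·PV
  1        52.50        50.0477        50.0477         100.0953
  2        52.50        47.7099        95.4198         286.2593
  3        52.50        45.4813       136.4439         545.7756
  4        52.50        43.3568       173.4273         867.1363
  5     1,052.50       828.5995     4,142.9975      24,857.9848
  Σ                  1,015.1951     4,598.3360      26,657.2512
P = 1,015.1951.
Convexity = Σ t(t+1)·PV / [P·(1+y)²] = 26,657.2512 / (1,015.1951 × 1.100401) = 23.86244.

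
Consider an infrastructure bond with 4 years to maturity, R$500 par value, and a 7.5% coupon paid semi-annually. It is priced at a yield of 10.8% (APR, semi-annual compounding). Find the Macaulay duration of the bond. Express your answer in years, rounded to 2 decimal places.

Periodic yield y = 0.054. Discount each cash flow and weight by its period:
  t   CF        PV=CF/(1+0.054)^t    t·PV
  1        18.75        17.7894        17.7894
  2        18.75        16.8780        33.7559
  3        18.75        16.0132        48.0397
  4        18.75        15.1928        60.7713
  5        18.75        14.4145        72.0723
  6        18.75        13.6760        82.0557
  7        18.75        12.9753        90.8270
  8       518.75       340.5910     2,724.7283
  Σ                    447.5302     3,130.0397
Price P = Σ PV = 447.5302.
Macaulay duration = Σ(t·PV) / P = 3,130.0397 / 447.5302 = 6.99403 half-year periods.
In years: 6.99403 / 2 = 3.49702 years.

3.50 years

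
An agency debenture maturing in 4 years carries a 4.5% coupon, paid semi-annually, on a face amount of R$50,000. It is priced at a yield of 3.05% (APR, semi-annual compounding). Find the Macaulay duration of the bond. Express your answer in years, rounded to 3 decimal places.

Periodic yield y = 0.01525. Discount each cash flow and weight by its period:
  t   CF        PV=CF/(1+0.01525)^t    t·PV
  1     1,125.00     1,108.1015     1,108.1015
  2     1,125.00     1,091.4567     2,182.9135
  3     1,125.00     1,075.0620     3,225.1861
  4     1,125.00     1,058.9136     4,235.6544
  5     1,125.00     1,043.0077     5,215.0387
  6     1,125.00     1,027.3408     6,164.0448
  7     1,125.00     1,011.9092     7,083.3643
  8    51,125.00    45,294.9032   362,359.2255
  Σ                 52,710.6947   391,573.5287
Price P = Σ PV = 52,710.6947.
Macaulay duration = Σ(t·PV) / P = 391,573.5287 / 52,710.6947 = 7.42873 half-year periods.
In years: 7.42873 / 2 = 3.71437 years.

3.714 years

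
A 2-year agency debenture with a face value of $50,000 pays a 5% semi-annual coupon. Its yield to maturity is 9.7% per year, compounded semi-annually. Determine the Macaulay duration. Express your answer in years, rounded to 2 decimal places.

Periodic yield y = 0.0485. Discount each cash flow and weight by its period:
  t   CF        PV=CF/(1+0.0485)^t    t·PV
  1     1,250.00     1,192.1793     1,192.1793
  2     1,250.00     1,137.0332     2,274.0664
  3     1,250.00     1,084.4380     3,253.3139
  4    51,250.00    42,405.2991   169,621.1963
  Σ                 45,818.9495   176,340.7558
Price P = Σ PV = 45,818.9495.
Macaulay duration = Σ(t·PV) / P = 176,340.7558 / 45,818.9495 = 3.84864 half-year periods.
In years: 3.84864 / 2 = 1.92432 years.

1.92 years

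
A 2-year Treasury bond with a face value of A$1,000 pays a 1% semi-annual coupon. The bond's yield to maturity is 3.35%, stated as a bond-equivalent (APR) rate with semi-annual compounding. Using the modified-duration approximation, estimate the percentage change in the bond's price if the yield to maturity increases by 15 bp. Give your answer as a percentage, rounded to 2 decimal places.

Periodic yield y = 0.01675. Modified duration first:
  t   CF        PV=CF/(1+0.01675)^t    t·PV
  1         5.00         4.9176         4.9176
  2         5.00         4.8366         9.6732
  3         5.00         4.7569        14.2708
  4     1,005.00       940.3929     3,761.5716
  Σ                    954.9041     3,790.4332
P = 954.9041; D_Mac = 3.96944 half-year periods = 1.98472 yrs; D_mod = 1.98472/(1+0.01675) = 1.95202 yrs.
ΔP/P ≈ -D_mod · Δy = -1.95202 × (+0.0015) = -0.002928 = -0.2928%.

-0.29%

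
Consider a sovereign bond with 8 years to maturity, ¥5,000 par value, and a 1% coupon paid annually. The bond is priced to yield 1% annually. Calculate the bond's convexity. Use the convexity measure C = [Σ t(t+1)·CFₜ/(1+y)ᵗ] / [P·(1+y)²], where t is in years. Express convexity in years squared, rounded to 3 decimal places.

With y = 0.01:
  t   CF        PV=CF/(1+0.01)^t    t·PV        t(t+1)·PV
  1        50.00        49.5050        49.5050          99.0099
  2        50.00        49.0148        98.0296         294.0888
  3        50.00        48.5295       145.5885         582.3541
  4        50.00        48.0490       192.1961         960.9803
  5        50.00        47.5733       237.8664       1,427.1985
  6        50.00        47.1023       282.6136       1,978.2950
  7        50.00        46.6359       326.4513       2,611.6106
  8     5,050.00     4,663.5903    37,308.7222     335,778.4997
  Σ                  5,000.0000    38,640.9726     343,732.0369
P = 5,000.0000.
Convexity = Σ t(t+1)·PV / [P·(1+y)²] = 343,732.0369 / (5,000.0000 × 1.020100) = 67.39183.

67.392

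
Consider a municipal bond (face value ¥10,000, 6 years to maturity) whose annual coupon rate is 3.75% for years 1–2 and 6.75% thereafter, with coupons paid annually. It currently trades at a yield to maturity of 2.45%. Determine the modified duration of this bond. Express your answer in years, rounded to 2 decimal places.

5.28 years

Periodic yield y = 0.0245. First find Macaulay duration:
  t   CF        PV=CF/(1+0.0245)^t    t·PV
  1       375.00       366.0322       366.0322
  2       375.00       357.2789       714.5578
  3       675.00       627.7228     1,883.1683
  4       675.00       612.7113     2,450.8454
  5       675.00       598.0589     2,990.2945
  6    10,675.00     9,232.0066    55,392.0397
  Σ                 11,793.8107    63,796.9379
P = 11,793.8107; Macaulay duration = 63,796.9379 / 11,793.8107 = 5.40936 years.
Modified duration = D_Mac / (1 + y) = 5.40936 / 1.0245 = 5.28000 years.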